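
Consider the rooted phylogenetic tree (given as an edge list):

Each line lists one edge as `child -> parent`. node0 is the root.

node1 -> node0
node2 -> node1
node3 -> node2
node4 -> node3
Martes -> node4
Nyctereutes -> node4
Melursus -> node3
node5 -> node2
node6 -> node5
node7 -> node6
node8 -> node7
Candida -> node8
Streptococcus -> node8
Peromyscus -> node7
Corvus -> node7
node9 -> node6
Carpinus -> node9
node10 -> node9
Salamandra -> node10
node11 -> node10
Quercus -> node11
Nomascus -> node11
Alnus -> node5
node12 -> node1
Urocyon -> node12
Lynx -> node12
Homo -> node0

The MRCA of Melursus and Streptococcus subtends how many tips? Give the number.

The MRCA of Melursus and Streptococcus is the node subtending (((Martes,Nyctereutes),Melursus),((((Candida,Streptococcus),Peromyscus,Corvus),(Carpinus,(Salamandra,(Quercus,Nomascus)))),Alnus)).
That clade contains 12 terminal taxa: Alnus, Candida, Carpinus, Corvus, Martes, Melursus, Nomascus, Nyctereutes, Peromyscus, Quercus, Salamandra, Streptococcus.

12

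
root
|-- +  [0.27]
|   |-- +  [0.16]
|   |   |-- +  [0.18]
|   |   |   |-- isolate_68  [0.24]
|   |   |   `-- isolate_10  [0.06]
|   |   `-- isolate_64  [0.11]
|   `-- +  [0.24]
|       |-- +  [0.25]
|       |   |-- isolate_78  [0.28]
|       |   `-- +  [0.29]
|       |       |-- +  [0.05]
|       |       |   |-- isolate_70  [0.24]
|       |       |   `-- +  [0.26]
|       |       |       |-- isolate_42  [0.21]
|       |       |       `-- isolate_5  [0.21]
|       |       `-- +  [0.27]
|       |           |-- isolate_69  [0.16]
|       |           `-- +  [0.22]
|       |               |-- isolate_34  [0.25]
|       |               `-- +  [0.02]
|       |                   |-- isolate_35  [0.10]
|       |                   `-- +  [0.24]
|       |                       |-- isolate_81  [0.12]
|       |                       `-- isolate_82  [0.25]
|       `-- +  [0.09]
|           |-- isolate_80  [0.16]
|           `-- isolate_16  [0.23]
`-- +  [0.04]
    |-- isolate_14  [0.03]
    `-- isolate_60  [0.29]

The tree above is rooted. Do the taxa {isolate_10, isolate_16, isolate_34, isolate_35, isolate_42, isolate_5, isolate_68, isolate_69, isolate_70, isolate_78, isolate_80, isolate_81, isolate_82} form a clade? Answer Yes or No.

No

The MRCA of the listed taxa subtends (((isolate_68,isolate_10),isolate_64),((isolate_78,((isolate_70,(isolate_42,isolate_5)),(isolate_69,(isolate_34,(isolate_35,(isolate_81,isolate_82)))))),(isolate_80,isolate_16))).
That clade also contains isolate_64, which is not in the proposed group, so the group is not monophyletic.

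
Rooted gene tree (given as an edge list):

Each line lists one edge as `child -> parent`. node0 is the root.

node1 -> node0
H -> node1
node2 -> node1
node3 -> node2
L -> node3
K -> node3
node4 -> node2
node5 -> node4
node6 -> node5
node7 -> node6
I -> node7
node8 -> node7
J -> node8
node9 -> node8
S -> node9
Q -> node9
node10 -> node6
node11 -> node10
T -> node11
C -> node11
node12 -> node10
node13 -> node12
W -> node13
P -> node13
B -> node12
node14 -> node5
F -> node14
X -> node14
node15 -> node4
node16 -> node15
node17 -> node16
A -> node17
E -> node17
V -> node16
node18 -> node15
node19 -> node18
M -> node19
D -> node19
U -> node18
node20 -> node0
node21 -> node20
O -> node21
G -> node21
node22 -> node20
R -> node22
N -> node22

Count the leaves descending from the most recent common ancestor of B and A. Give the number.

17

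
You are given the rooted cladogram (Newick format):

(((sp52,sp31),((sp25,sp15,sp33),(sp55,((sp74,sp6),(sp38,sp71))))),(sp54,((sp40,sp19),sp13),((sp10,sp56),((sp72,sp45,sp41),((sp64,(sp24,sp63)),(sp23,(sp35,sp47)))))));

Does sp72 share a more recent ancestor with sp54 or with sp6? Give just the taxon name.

sp54

The MRCA of sp72 and sp54 subtends (sp54,((sp40,sp19),sp13),((sp10,sp56),((sp72,sp45,sp41),((sp64,(sp24,sp63)),(sp23,(sp35,sp47)))))) (15 taxa).
The MRCA of sp72 and sp6 is the root, subtending the entire tree (25 taxa).
The first is nested inside the second, so sp72 shares a more recent common ancestor with sp54.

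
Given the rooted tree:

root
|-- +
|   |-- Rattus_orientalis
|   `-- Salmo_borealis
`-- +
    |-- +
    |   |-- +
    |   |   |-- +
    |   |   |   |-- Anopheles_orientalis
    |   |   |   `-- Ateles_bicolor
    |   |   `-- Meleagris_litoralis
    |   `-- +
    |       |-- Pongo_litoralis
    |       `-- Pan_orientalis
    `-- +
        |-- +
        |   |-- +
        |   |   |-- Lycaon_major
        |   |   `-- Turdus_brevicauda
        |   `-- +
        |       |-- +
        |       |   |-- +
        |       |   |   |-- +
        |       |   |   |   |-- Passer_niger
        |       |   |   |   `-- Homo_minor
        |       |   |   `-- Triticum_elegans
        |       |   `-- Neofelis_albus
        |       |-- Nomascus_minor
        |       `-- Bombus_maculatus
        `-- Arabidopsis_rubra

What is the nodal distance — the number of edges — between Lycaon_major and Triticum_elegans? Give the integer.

6

The MRCA of Lycaon_major and Triticum_elegans is the node subtending ((Lycaon_major,Turdus_brevicauda),((((Passer_niger,Homo_minor),Triticum_elegans),Neofelis_albus),Nomascus_minor,Bombus_maculatus)).
From Lycaon_major up to that node: 2 branches. From Triticum_elegans up to the same node: 4 branches. Total: 2 + 4 = 6.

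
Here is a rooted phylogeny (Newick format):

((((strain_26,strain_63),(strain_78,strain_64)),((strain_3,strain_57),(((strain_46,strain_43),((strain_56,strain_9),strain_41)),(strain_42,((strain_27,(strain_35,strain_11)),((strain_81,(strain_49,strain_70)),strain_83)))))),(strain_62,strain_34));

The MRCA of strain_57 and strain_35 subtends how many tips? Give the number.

15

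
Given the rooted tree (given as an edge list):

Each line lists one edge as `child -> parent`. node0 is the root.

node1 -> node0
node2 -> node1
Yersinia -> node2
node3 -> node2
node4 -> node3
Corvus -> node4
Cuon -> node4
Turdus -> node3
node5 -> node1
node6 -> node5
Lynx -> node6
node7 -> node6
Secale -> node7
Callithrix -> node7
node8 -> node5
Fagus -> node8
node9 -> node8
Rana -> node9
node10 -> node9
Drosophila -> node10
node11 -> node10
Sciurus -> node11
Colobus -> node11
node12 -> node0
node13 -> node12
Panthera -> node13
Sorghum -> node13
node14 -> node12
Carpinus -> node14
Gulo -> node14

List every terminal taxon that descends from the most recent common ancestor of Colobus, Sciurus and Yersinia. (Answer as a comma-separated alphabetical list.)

Tracing Colobus: it sits inside (Sciurus,Colobus).
Tracing Sciurus: it sits inside (Sciurus,Colobus).
Tracing Yersinia: it sits inside (Yersinia,((Corvus,Cuon),Turdus)).
The smallest clade enclosing all 3 is ((Yersinia,((Corvus,Cuon),Turdus)),((Lynx,(Secale,Callithrix)),(Fagus,(Rana,(Drosophila,(Sciurus,Colobus)))))); the answer is its 12 terminal taxa in alphabetical order.

Callithrix, Colobus, Corvus, Cuon, Drosophila, Fagus, Lynx, Rana, Sciurus, Secale, Turdus, Yersinia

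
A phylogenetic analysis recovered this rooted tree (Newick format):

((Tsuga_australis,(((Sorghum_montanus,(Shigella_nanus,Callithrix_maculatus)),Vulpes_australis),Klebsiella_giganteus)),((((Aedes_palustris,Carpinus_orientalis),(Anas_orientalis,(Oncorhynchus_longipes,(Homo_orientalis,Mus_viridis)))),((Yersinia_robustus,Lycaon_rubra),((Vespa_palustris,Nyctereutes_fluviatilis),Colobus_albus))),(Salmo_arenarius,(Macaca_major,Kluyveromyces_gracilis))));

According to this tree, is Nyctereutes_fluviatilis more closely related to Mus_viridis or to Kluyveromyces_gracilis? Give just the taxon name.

Mus_viridis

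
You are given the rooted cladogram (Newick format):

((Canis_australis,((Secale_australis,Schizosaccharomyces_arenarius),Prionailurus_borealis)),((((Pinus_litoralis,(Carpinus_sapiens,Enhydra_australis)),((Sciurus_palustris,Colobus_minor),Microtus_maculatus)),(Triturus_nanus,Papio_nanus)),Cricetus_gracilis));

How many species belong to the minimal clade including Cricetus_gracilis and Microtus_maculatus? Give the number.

The MRCA of Cricetus_gracilis and Microtus_maculatus is the node subtending ((((Pinus_litoralis,(Carpinus_sapiens,Enhydra_australis)),((Sciurus_palustris,Colobus_minor),Microtus_maculatus)),(Triturus_nanus,Papio_nanus)),Cricetus_gracilis).
That clade contains 9 terminal taxa: Carpinus_sapiens, Colobus_minor, Cricetus_gracilis, Enhydra_australis, Microtus_maculatus, Papio_nanus, Pinus_litoralis, Sciurus_palustris, Triturus_nanus.

9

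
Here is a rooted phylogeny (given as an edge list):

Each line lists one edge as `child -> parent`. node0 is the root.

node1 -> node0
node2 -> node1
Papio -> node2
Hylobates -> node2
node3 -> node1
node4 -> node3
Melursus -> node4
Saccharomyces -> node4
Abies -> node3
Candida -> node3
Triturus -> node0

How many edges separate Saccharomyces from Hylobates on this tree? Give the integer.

The MRCA of Saccharomyces and Hylobates is the node subtending ((Papio,Hylobates),((Melursus,Saccharomyces),Abies,Candida)).
From Saccharomyces up to that node: 3 branches. From Hylobates up to the same node: 2 branches. Total: 3 + 2 = 5.

5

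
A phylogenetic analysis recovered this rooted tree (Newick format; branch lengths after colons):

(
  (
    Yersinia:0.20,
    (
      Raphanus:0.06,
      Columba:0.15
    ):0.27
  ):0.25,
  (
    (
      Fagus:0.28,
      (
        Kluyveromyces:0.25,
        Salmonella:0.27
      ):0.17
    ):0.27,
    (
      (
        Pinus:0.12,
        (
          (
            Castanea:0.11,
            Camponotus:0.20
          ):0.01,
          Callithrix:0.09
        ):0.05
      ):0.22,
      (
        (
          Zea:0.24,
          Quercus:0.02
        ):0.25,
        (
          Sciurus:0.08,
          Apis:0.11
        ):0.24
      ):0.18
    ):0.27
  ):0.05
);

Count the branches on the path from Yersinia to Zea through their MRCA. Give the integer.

The MRCA of Yersinia and Zea is the root of the tree.
From Yersinia up to that node: 2 branches. From Zea up to the same node: 5 branches. Total: 2 + 5 = 7.

7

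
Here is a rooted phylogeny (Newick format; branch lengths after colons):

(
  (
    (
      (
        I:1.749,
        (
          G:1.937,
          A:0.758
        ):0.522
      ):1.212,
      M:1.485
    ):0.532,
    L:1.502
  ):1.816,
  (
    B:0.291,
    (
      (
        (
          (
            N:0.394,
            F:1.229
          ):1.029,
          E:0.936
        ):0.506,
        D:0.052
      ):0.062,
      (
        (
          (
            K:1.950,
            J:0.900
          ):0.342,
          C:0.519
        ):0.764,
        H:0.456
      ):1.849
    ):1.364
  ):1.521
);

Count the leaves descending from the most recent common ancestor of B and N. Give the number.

The MRCA of B and N is the node subtending (B,((((N,F),E),D),(((K,J),C),H))).
That clade contains 9 terminal taxa: B, C, D, E, F, H, J, K, N.

9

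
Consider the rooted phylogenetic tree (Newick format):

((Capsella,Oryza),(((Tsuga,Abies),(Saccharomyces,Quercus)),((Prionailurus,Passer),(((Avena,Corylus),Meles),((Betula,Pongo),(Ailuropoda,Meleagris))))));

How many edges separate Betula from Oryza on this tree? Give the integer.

8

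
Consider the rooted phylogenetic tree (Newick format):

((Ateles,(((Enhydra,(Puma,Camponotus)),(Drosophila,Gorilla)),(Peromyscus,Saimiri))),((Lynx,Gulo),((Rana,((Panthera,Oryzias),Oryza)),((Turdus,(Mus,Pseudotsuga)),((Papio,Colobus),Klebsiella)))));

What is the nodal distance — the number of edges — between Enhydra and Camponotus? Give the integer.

3

The MRCA of Enhydra and Camponotus is the node subtending (Enhydra,(Puma,Camponotus)).
From Enhydra up to that node: 1 branch. From Camponotus up to the same node: 2 branches. Total: 1 + 2 = 3.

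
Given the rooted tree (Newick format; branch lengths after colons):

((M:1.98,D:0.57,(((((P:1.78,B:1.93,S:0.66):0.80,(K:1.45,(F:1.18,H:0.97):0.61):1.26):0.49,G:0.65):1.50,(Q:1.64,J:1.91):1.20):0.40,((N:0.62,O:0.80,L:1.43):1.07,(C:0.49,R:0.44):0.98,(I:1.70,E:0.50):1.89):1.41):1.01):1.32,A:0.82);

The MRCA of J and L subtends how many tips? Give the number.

16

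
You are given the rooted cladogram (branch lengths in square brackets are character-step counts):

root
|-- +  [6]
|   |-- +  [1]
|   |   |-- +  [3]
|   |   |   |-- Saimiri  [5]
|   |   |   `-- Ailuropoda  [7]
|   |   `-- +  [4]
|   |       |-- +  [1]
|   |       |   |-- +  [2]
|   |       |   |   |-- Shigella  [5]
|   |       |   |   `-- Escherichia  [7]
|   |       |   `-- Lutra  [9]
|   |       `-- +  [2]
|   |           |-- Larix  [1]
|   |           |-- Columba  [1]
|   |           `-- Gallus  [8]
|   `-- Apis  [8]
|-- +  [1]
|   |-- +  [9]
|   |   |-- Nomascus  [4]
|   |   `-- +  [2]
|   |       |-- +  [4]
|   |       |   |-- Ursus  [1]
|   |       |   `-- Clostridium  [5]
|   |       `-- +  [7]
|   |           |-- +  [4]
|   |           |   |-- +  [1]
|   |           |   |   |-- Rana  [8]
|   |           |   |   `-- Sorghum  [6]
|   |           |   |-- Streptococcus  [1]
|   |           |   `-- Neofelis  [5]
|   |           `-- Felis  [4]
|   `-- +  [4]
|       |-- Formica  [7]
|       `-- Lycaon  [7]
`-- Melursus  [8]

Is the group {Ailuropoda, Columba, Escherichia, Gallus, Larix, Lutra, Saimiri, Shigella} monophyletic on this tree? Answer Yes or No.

Yes

The most recent common ancestor of these taxa subtends ((Saimiri,Ailuropoda),(((Shigella,Escherichia),Lutra),(Larix,Columba,Gallus))).
That clade has exactly 8 tips — every listed taxon and nothing else — so the group is monophyletic.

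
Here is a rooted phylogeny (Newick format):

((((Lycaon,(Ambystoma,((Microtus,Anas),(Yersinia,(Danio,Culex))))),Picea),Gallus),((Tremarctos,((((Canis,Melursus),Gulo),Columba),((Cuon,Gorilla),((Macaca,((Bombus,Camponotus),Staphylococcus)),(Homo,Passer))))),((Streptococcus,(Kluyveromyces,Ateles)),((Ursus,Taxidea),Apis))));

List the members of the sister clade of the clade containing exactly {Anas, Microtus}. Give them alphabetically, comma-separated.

The clade containing exactly {Anas, Microtus} attaches to the tree at the node subtending ((Microtus,Anas),(Yersinia,(Danio,Culex))).
The other lineage descending from that same node — the sister group — is (Yersinia,(Danio,Culex)); its 3 tips in alphabetical order are the answer.

Culex, Danio, Yersinia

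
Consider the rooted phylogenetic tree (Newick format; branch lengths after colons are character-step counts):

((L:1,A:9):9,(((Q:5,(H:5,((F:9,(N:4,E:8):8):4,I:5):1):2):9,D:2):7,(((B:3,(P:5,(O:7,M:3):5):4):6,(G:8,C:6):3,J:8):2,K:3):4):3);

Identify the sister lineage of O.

M

O attaches to the tree at the node subtending (O,M).
The other lineage descending from that same node — the sister group — is the single tip M.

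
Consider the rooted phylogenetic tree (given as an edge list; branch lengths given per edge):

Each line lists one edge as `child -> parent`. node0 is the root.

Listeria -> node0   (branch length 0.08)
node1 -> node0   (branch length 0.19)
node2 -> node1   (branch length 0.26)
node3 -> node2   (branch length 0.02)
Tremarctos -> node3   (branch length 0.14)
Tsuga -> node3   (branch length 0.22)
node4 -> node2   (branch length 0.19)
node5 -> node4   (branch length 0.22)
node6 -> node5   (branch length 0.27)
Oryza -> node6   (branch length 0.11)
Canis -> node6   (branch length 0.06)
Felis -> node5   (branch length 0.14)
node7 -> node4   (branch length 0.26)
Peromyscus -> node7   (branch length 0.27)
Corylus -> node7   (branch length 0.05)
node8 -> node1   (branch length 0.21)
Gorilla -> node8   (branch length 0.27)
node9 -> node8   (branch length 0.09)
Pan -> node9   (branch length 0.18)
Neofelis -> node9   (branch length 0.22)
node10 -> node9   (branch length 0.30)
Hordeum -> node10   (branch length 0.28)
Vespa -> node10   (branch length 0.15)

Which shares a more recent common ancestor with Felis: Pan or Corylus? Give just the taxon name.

Corylus

The MRCA of Felis and Corylus subtends (((Oryza,Canis),Felis),(Peromyscus,Corylus)) (5 taxa).
The MRCA of Felis and Pan subtends (((Tremarctos,Tsuga),(((Oryza,Canis),Felis),(Peromyscus,Corylus))),(Gorilla,(Pan,Neofelis,(Hordeum,Vespa)))) (12 taxa).
The first is nested inside the second, so Felis shares a more recent common ancestor with Corylus.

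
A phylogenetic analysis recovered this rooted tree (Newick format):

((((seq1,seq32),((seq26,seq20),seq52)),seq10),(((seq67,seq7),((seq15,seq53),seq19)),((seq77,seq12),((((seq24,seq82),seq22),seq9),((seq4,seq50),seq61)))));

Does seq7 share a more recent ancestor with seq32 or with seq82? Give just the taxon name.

The MRCA of seq7 and seq82 subtends (((seq67,seq7),((seq15,seq53),seq19)),((seq77,seq12),((((seq24,seq82),seq22),seq9),((seq4,seq50),seq61)))) (14 taxa).
The MRCA of seq7 and seq32 is the root, subtending the entire tree (20 taxa).
The first is nested inside the second, so seq7 shares a more recent common ancestor with seq82.

seq82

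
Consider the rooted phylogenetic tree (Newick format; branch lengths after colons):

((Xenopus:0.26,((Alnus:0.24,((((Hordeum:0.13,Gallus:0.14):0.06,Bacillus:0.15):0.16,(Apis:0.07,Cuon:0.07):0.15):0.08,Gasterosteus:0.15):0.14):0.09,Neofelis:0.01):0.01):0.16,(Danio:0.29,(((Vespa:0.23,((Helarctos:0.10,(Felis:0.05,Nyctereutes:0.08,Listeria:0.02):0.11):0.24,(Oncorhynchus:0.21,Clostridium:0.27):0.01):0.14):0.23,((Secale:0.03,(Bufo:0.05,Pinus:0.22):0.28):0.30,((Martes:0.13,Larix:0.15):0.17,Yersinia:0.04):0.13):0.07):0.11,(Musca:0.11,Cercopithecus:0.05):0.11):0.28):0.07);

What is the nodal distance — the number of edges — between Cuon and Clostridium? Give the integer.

14

The MRCA of Cuon and Clostridium is the root of the tree.
From Cuon up to that node: 7 branches. From Clostridium up to the same node: 7 branches. Total: 7 + 7 = 14.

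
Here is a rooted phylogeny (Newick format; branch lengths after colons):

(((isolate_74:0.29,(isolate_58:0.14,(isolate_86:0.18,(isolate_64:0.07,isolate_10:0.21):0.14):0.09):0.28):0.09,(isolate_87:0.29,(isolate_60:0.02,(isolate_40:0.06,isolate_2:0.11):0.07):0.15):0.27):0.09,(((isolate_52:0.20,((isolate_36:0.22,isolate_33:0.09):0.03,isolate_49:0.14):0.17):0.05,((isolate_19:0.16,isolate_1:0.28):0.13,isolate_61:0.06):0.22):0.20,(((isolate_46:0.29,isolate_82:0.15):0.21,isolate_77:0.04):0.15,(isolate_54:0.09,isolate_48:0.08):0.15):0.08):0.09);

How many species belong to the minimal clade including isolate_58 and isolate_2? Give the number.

The MRCA of isolate_58 and isolate_2 is the node subtending ((isolate_74,(isolate_58,(isolate_86,(isolate_64,isolate_10)))),(isolate_87,(isolate_60,(isolate_40,isolate_2)))).
That clade contains 9 terminal taxa: isolate_10, isolate_2, isolate_40, isolate_58, isolate_60, isolate_64, isolate_74, isolate_86, isolate_87.

9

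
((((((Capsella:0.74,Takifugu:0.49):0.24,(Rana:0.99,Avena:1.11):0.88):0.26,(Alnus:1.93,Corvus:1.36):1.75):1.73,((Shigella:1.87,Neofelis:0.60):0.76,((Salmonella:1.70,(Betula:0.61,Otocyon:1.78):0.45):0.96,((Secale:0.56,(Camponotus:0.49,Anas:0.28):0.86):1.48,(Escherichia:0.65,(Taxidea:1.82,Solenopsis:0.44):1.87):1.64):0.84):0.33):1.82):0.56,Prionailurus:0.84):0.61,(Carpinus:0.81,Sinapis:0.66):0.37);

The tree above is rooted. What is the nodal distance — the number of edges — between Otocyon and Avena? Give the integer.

9

The MRCA of Otocyon and Avena is the node subtending ((((Capsella,Takifugu),(Rana,Avena)),(Alnus,Corvus)),((Shigella,Neofelis),((Salmonella,(Betula,Otocyon)),((Secale,(Camponotus,Anas)),(Escherichia,(Taxidea,Solenopsis)))))).
From Otocyon up to that node: 5 branches. From Avena up to the same node: 4 branches. Total: 5 + 4 = 9.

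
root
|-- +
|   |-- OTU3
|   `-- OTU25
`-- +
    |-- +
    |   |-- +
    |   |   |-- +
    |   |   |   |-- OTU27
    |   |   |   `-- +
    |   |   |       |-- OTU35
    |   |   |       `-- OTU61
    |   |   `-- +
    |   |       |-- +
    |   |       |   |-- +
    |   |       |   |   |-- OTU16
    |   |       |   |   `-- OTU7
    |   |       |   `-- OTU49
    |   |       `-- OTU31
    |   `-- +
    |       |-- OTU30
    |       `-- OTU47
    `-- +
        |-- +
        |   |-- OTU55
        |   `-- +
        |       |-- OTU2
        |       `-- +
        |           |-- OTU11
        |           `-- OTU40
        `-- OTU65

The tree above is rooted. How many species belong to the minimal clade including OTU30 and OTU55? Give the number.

14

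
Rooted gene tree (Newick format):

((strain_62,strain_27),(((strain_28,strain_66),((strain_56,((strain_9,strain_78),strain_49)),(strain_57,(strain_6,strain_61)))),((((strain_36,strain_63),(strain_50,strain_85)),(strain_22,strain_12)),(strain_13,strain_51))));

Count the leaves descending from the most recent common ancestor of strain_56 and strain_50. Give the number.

17

The MRCA of strain_56 and strain_50 is the node subtending (((strain_28,strain_66),((strain_56,((strain_9,strain_78),strain_49)),(strain_57,(strain_6,strain_61)))),((((strain_36,strain_63),(strain_50,strain_85)),(strain_22,strain_12)),(strain_13,strain_51))).
That clade contains 17 terminal taxa: strain_12, strain_13, strain_22, strain_28, strain_36, strain_49, strain_50, strain_51, strain_56, strain_57, strain_6, strain_61, strain_63, strain_66, strain_78, strain_85, strain_9.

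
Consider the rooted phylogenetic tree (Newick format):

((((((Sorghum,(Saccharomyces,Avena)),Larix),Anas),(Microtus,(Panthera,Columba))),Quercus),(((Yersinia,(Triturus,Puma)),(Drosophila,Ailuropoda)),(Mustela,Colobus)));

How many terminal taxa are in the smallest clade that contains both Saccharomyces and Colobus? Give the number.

The MRCA of Saccharomyces and Colobus is the root, so the clade is the entire tree.
That clade contains 16 terminal taxa: Ailuropoda, Anas, Avena, Colobus, Columba, Drosophila, Larix, Microtus, Mustela, Panthera, Puma, Quercus, Saccharomyces, Sorghum, Triturus, Yersinia.

16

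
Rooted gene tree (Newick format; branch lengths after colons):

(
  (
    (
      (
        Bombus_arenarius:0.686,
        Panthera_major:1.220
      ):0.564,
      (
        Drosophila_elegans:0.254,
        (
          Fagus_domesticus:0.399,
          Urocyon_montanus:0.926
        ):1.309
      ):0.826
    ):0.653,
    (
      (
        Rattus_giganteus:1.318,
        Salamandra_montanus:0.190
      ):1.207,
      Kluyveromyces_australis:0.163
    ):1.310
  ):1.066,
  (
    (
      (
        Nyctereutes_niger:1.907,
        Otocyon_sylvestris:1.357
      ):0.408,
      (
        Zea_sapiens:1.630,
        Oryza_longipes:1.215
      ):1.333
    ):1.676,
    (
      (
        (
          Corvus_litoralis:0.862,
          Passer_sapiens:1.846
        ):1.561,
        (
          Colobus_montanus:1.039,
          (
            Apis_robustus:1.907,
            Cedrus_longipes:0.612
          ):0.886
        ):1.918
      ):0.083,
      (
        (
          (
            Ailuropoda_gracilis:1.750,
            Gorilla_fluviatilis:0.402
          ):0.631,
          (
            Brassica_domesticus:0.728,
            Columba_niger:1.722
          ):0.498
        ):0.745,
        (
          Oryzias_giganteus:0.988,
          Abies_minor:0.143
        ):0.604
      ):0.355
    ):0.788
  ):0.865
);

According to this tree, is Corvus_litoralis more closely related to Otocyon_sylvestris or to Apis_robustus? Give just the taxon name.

Apis_robustus

The MRCA of Corvus_litoralis and Apis_robustus subtends ((Corvus_litoralis,Passer_sapiens),(Colobus_montanus,(Apis_robustus,Cedrus_longipes))) (5 taxa).
The MRCA of Corvus_litoralis and Otocyon_sylvestris subtends (((Nyctereutes_niger,Otocyon_sylvestris),(Zea_sapiens,Oryza_longipes)),(((Corvus_litoralis,Passer_sapiens),(Colobus_montanus,(Apis_robustus,Cedrus_longipes))),(((Ailuropoda_gracilis,Gorilla_fluviatilis),(Brassica_domesticus,Columba_niger)),(Oryzias_giganteus,Abies_minor)))) (15 taxa).
The first is nested inside the second, so Corvus_litoralis shares a more recent common ancestor with Apis_robustus.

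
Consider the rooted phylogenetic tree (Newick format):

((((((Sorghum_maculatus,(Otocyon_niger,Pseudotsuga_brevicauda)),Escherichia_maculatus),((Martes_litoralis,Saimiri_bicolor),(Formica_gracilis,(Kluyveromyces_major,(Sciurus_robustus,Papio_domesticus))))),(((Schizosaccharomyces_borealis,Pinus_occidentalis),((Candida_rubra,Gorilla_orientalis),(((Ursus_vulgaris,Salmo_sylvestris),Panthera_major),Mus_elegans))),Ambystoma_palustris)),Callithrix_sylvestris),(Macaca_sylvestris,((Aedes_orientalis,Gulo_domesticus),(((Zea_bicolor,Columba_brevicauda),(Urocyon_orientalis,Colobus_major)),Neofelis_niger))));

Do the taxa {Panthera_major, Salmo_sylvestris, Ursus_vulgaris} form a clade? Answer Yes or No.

The most recent common ancestor of these taxa subtends ((Ursus_vulgaris,Salmo_sylvestris),Panthera_major).
That clade has exactly 3 tips — every listed taxon and nothing else — so the group is monophyletic.

Yes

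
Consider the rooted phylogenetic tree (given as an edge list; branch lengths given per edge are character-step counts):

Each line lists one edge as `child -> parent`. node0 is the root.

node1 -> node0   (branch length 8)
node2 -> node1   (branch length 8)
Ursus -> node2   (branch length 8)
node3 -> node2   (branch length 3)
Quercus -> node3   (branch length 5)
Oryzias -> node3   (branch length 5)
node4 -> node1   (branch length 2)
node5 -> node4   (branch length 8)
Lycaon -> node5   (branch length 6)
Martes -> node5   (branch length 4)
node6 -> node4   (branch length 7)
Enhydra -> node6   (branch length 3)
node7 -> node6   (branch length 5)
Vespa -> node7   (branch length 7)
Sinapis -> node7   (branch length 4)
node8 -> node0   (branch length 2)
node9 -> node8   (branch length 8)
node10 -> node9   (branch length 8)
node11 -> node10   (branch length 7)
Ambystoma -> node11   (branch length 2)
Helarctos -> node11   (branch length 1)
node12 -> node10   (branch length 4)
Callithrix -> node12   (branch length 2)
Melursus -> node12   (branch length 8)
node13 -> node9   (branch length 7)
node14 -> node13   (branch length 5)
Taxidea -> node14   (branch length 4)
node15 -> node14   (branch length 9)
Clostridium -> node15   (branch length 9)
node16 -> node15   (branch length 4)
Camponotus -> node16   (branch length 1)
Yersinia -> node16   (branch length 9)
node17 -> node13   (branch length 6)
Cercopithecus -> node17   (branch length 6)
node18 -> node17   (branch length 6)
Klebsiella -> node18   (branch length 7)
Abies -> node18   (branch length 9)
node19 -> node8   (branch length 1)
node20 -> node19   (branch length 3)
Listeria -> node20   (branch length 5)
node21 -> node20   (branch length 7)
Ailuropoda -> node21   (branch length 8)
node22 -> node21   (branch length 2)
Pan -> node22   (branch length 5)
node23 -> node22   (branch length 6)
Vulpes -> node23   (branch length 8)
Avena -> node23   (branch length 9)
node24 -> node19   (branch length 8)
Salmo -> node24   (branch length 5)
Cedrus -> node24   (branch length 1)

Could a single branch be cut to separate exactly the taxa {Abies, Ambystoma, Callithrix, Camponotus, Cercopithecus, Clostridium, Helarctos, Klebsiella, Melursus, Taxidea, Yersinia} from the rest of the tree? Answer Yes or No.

The most recent common ancestor of these taxa subtends (((Ambystoma,Helarctos),(Callithrix,Melursus)),((Taxidea,(Clostridium,(Camponotus,Yersinia))),(Cercopithecus,(Klebsiella,Abies)))).
That clade has exactly 11 tips — every listed taxon and nothing else — so the group is monophyletic.

Yes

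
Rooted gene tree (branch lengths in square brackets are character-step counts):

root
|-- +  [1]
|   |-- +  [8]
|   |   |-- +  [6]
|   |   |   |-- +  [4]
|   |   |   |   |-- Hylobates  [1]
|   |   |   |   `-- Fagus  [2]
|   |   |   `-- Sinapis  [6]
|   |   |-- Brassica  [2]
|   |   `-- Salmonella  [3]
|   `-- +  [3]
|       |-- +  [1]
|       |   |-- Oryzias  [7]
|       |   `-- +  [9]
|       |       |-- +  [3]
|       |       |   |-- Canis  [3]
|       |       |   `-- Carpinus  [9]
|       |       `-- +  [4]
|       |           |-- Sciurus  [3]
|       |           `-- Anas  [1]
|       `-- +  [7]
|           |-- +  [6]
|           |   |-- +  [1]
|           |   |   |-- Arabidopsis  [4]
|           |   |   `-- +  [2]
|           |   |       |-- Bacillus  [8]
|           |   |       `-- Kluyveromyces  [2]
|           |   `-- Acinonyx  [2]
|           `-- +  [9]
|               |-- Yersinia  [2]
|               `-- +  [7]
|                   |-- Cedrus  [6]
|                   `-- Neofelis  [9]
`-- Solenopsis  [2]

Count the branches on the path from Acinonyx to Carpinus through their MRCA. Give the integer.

7

The MRCA of Acinonyx and Carpinus is the node subtending ((Oryzias,((Canis,Carpinus),(Sciurus,Anas))),(((Arabidopsis,(Bacillus,Kluyveromyces)),Acinonyx),(Yersinia,(Cedrus,Neofelis)))).
From Acinonyx up to that node: 3 branches. From Carpinus up to the same node: 4 branches. Total: 3 + 4 = 7.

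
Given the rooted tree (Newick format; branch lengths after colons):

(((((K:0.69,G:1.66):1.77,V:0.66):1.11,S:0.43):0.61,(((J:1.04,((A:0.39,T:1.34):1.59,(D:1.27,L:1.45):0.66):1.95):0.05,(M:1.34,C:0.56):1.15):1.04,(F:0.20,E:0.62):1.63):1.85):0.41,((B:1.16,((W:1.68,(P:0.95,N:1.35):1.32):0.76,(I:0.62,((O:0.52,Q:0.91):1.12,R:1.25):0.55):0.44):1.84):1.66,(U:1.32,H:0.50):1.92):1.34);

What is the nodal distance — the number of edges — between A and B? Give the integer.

The MRCA of A and B is the root of the tree.
From A up to that node: 7 branches. From B up to the same node: 3 branches. Total: 7 + 3 = 10.

10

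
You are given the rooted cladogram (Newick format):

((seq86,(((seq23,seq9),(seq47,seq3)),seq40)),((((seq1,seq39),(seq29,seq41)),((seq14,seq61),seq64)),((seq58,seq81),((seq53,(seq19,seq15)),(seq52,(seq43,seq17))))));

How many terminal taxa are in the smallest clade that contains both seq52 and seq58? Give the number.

The MRCA of seq52 and seq58 is the node subtending ((seq58,seq81),((seq53,(seq19,seq15)),(seq52,(seq43,seq17)))).
That clade contains 8 terminal taxa: seq15, seq17, seq19, seq43, seq52, seq53, seq58, seq81.

8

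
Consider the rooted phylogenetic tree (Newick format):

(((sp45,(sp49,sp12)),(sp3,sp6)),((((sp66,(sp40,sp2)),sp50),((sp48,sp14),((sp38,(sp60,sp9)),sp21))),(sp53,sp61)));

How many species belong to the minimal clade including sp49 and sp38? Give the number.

17

The MRCA of sp49 and sp38 is the root, so the clade is the entire tree.
That clade contains 17 terminal taxa: sp12, sp14, sp2, sp21, sp3, sp38, sp40, sp45, sp48, sp49, sp50, sp53, sp6, sp60, sp61, sp66, sp9.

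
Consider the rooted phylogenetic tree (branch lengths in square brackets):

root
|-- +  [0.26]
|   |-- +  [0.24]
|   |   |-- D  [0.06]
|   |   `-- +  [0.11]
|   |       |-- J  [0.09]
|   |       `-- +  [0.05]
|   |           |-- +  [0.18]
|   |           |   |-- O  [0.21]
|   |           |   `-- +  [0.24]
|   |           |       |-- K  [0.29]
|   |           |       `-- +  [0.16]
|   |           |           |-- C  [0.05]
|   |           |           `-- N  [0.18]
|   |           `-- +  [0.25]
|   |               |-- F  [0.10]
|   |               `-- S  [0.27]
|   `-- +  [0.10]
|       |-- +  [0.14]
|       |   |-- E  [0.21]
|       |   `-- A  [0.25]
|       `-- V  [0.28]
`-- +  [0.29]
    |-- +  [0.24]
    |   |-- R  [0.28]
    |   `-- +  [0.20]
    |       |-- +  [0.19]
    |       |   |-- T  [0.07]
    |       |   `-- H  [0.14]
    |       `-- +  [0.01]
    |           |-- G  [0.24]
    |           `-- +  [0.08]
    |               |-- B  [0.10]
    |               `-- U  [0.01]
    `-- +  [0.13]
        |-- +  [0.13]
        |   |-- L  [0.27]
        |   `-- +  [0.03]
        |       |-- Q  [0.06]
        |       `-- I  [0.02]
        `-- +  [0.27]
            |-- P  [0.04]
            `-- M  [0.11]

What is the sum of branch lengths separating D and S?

0.74

The path runs D → … → MRCA → … → S; the MRCA is the node subtending (D,(J,((O,(K,(C,N))),(F,S)))).
Branch lengths along that path: 0.06 + 0.11 + 0.05 + 0.25 + 0.27 = 0.74.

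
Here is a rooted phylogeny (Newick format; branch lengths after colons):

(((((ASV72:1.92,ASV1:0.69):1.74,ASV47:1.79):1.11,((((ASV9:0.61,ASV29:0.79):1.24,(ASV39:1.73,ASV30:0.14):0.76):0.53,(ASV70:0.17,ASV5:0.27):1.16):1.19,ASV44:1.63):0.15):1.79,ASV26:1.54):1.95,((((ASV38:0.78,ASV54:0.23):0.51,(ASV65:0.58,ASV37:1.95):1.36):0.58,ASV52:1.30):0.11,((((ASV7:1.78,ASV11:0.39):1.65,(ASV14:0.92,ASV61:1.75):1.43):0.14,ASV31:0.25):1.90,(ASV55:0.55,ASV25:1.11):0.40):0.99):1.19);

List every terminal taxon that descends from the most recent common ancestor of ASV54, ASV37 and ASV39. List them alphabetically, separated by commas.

Tracing ASV54: it sits inside (ASV38,ASV54).
Tracing ASV37: it sits inside (ASV65,ASV37).
Tracing ASV39: it sits inside (ASV39,ASV30).
The smallest clade enclosing all 3 is the whole tree (their MRCA is the root), so the answer is all 23 tips in alphabetical order.

ASV1, ASV11, ASV14, ASV25, ASV26, ASV29, ASV30, ASV31, ASV37, ASV38, ASV39, ASV44, ASV47, ASV5, ASV52, ASV54, ASV55, ASV61, ASV65, ASV7, ASV70, ASV72, ASV9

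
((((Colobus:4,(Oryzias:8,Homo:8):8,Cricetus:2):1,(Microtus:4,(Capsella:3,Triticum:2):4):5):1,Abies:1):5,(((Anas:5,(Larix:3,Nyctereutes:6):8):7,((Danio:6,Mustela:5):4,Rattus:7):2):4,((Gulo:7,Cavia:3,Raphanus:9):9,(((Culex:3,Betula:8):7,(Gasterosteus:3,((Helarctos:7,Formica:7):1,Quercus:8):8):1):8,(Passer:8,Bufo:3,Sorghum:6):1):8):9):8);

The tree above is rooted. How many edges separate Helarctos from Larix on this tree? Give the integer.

11

The MRCA of Helarctos and Larix is the node subtending (((Anas,(Larix,Nyctereutes)),((Danio,Mustela),Rattus)),((Gulo,Cavia,Raphanus),(((Culex,Betula),(Gasterosteus,((Helarctos,Formica),Quercus))),(Passer,Bufo,Sorghum)))).
From Helarctos up to that node: 7 branches. From Larix up to the same node: 4 branches. Total: 7 + 4 = 11.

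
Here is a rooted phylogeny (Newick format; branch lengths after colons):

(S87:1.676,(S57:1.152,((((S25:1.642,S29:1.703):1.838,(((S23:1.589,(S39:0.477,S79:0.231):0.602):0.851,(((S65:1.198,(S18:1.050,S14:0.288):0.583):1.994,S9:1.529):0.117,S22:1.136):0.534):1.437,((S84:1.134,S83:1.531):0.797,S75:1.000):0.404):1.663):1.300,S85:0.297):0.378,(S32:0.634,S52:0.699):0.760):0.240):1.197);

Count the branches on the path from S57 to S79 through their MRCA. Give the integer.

The MRCA of S57 and S79 is the node subtending (S57,((((S25,S29),(((S23,(S39,S79)),(((S65,(S18,S14)),S9),S22)),((S84,S83),S75))),S85),(S32,S52))).
From S57 up to that node: 1 branch. From S79 up to the same node: 8 branches. Total: 1 + 8 = 9.

9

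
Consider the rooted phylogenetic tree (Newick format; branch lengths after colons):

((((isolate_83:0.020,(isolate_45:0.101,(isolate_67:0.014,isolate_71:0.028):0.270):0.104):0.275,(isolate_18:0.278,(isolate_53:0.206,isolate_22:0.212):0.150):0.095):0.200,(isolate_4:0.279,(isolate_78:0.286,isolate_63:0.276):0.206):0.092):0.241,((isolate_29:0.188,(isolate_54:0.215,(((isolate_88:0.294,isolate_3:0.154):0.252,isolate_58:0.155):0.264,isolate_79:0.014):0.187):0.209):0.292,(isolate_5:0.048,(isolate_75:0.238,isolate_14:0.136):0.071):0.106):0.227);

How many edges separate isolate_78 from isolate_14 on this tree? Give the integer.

The MRCA of isolate_78 and isolate_14 is the root of the tree.
From isolate_78 up to that node: 4 branches. From isolate_14 up to the same node: 4 branches. Total: 4 + 4 = 8.

8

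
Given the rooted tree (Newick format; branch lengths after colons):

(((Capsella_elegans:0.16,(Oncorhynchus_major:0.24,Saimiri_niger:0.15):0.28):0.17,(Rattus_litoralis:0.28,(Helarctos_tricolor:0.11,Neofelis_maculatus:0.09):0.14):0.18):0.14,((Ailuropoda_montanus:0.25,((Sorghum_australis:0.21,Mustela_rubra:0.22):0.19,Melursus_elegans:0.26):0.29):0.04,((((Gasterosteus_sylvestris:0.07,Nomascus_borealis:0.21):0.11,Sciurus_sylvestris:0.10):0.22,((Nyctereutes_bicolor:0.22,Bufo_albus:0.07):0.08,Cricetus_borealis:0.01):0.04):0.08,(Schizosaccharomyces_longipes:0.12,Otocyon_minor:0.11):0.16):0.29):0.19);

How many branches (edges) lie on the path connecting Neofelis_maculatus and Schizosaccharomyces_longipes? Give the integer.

The MRCA of Neofelis_maculatus and Schizosaccharomyces_longipes is the root of the tree.
From Neofelis_maculatus up to that node: 4 branches. From Schizosaccharomyces_longipes up to the same node: 4 branches. Total: 4 + 4 = 8.

8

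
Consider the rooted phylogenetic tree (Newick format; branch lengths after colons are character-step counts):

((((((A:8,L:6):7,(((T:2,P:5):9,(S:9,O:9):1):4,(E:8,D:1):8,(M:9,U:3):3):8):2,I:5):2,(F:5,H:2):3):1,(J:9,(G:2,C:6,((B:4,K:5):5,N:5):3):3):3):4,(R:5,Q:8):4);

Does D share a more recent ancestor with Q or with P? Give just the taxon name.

The MRCA of D and P subtends (((T,P),(S,O)),(E,D),(M,U)) (8 taxa).
The MRCA of D and Q is the root, subtending the entire tree (21 taxa).
The first is nested inside the second, so D shares a more recent common ancestor with P.

P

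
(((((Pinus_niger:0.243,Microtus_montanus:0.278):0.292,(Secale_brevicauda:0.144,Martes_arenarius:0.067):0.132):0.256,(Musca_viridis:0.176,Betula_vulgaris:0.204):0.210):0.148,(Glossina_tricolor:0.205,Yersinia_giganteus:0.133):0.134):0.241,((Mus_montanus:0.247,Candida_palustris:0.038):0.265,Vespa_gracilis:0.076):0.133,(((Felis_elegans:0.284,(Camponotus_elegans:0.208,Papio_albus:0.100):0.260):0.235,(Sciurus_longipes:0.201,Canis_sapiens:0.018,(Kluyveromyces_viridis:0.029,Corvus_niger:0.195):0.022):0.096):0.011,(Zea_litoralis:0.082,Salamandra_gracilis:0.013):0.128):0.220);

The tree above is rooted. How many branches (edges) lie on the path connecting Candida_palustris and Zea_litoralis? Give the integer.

The MRCA of Candida_palustris and Zea_litoralis is the root of the tree.
From Candida_palustris up to that node: 3 branches. From Zea_litoralis up to the same node: 3 branches. Total: 3 + 3 = 6.

6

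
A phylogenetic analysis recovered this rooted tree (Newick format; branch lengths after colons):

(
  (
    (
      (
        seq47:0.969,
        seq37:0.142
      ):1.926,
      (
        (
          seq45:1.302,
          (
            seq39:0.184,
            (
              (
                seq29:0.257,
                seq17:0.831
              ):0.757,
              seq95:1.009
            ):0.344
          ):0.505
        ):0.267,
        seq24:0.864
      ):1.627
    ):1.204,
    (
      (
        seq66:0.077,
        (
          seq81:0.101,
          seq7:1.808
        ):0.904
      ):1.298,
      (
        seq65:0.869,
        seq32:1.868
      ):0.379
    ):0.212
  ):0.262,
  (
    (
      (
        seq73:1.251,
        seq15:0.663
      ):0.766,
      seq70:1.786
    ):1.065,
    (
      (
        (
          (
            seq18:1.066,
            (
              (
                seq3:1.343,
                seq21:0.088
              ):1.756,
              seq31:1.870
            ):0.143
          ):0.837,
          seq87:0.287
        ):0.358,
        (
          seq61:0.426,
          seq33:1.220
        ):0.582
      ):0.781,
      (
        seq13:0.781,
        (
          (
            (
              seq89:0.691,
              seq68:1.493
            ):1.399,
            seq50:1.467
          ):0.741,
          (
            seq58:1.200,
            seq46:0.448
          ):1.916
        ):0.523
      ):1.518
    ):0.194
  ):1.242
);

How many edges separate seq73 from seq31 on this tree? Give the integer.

9

The MRCA of seq73 and seq31 is the node subtending (((seq73,seq15),seq70),((((seq18,((seq3,seq21),seq31)),seq87),(seq61,seq33)),(seq13,(((seq89,seq68),seq50),(seq58,seq46))))).
From seq73 up to that node: 3 branches. From seq31 up to the same node: 6 branches. Total: 3 + 6 = 9.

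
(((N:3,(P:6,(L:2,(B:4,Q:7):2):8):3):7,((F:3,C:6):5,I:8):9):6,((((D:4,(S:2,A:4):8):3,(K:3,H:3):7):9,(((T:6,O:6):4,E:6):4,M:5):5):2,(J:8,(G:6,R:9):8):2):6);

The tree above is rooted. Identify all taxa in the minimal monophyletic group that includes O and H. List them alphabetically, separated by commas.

Tracing O: it sits inside (T,O).
Tracing H: it sits inside (K,H).
The smallest clade enclosing both is (((D,(S,A)),(K,H)),(((T,O),E),M)); the answer is its 9 terminal taxa in alphabetical order.

A, D, E, H, K, M, O, S, T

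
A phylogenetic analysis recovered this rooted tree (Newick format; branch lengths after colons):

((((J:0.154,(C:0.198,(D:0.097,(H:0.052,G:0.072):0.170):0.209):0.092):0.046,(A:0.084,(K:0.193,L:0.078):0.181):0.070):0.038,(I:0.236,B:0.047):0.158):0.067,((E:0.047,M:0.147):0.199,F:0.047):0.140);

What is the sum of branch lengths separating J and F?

The path runs J → … → MRCA → … → F; the MRCA is the root of the tree.
Branch lengths along that path: 0.154 + 0.046 + 0.038 + 0.067 + 0.140 + 0.047 = 0.492.

0.492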